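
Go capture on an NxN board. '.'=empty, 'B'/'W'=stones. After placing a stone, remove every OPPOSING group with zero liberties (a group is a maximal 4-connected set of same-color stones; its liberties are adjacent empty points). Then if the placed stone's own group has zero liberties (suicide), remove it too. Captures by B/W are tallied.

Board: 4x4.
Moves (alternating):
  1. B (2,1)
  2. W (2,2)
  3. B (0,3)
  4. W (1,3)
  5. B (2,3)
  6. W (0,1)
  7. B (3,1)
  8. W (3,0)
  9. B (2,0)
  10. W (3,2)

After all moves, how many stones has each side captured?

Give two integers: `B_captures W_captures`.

Answer: 1 0

Derivation:
Move 1: B@(2,1) -> caps B=0 W=0
Move 2: W@(2,2) -> caps B=0 W=0
Move 3: B@(0,3) -> caps B=0 W=0
Move 4: W@(1,3) -> caps B=0 W=0
Move 5: B@(2,3) -> caps B=0 W=0
Move 6: W@(0,1) -> caps B=0 W=0
Move 7: B@(3,1) -> caps B=0 W=0
Move 8: W@(3,0) -> caps B=0 W=0
Move 9: B@(2,0) -> caps B=1 W=0
Move 10: W@(3,2) -> caps B=1 W=0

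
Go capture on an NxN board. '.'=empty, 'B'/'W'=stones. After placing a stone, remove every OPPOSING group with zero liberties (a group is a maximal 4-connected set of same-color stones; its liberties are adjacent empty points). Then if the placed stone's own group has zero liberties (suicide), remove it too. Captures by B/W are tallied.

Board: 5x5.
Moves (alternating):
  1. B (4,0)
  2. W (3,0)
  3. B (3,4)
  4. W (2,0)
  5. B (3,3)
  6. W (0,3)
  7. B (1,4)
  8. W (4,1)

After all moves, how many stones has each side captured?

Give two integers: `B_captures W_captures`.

Move 1: B@(4,0) -> caps B=0 W=0
Move 2: W@(3,0) -> caps B=0 W=0
Move 3: B@(3,4) -> caps B=0 W=0
Move 4: W@(2,0) -> caps B=0 W=0
Move 5: B@(3,3) -> caps B=0 W=0
Move 6: W@(0,3) -> caps B=0 W=0
Move 7: B@(1,4) -> caps B=0 W=0
Move 8: W@(4,1) -> caps B=0 W=1

Answer: 0 1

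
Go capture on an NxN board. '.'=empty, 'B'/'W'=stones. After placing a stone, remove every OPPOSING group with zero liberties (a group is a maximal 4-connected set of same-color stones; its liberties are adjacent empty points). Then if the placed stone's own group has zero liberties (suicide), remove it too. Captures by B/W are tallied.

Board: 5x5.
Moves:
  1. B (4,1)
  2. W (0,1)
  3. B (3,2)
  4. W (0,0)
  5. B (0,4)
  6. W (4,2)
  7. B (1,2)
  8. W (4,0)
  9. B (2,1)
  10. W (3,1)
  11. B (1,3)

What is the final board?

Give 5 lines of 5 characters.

Move 1: B@(4,1) -> caps B=0 W=0
Move 2: W@(0,1) -> caps B=0 W=0
Move 3: B@(3,2) -> caps B=0 W=0
Move 4: W@(0,0) -> caps B=0 W=0
Move 5: B@(0,4) -> caps B=0 W=0
Move 6: W@(4,2) -> caps B=0 W=0
Move 7: B@(1,2) -> caps B=0 W=0
Move 8: W@(4,0) -> caps B=0 W=0
Move 9: B@(2,1) -> caps B=0 W=0
Move 10: W@(3,1) -> caps B=0 W=1
Move 11: B@(1,3) -> caps B=0 W=1

Answer: WW..B
..BB.
.B...
.WB..
W.W..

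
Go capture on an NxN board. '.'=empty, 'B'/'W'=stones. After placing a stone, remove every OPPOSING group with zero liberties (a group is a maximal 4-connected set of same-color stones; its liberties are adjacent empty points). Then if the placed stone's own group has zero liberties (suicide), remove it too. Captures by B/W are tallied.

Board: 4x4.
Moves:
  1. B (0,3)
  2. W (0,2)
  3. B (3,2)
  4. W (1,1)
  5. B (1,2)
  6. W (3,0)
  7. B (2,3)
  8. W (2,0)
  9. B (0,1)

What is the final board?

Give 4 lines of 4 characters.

Move 1: B@(0,3) -> caps B=0 W=0
Move 2: W@(0,2) -> caps B=0 W=0
Move 3: B@(3,2) -> caps B=0 W=0
Move 4: W@(1,1) -> caps B=0 W=0
Move 5: B@(1,2) -> caps B=0 W=0
Move 6: W@(3,0) -> caps B=0 W=0
Move 7: B@(2,3) -> caps B=0 W=0
Move 8: W@(2,0) -> caps B=0 W=0
Move 9: B@(0,1) -> caps B=1 W=0

Answer: .B.B
.WB.
W..B
W.B.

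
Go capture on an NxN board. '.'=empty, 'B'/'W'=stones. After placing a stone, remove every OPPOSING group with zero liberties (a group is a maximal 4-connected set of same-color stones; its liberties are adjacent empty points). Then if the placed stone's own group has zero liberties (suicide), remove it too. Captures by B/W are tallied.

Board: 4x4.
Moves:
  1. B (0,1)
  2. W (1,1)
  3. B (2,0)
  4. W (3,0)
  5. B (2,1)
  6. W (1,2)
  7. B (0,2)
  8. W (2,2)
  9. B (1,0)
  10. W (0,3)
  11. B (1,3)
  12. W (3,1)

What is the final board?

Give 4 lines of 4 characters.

Answer: .BB.
BWWB
BBW.
WW..

Derivation:
Move 1: B@(0,1) -> caps B=0 W=0
Move 2: W@(1,1) -> caps B=0 W=0
Move 3: B@(2,0) -> caps B=0 W=0
Move 4: W@(3,0) -> caps B=0 W=0
Move 5: B@(2,1) -> caps B=0 W=0
Move 6: W@(1,2) -> caps B=0 W=0
Move 7: B@(0,2) -> caps B=0 W=0
Move 8: W@(2,2) -> caps B=0 W=0
Move 9: B@(1,0) -> caps B=0 W=0
Move 10: W@(0,3) -> caps B=0 W=0
Move 11: B@(1,3) -> caps B=1 W=0
Move 12: W@(3,1) -> caps B=1 W=0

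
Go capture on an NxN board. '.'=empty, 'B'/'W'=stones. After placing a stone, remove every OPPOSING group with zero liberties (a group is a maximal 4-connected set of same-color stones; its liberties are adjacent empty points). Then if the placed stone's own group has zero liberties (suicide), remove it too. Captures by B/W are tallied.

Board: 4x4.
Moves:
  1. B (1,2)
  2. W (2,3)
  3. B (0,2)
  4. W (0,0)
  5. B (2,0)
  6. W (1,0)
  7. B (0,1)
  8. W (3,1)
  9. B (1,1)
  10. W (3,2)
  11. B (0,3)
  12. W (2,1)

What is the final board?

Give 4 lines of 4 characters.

Move 1: B@(1,2) -> caps B=0 W=0
Move 2: W@(2,3) -> caps B=0 W=0
Move 3: B@(0,2) -> caps B=0 W=0
Move 4: W@(0,0) -> caps B=0 W=0
Move 5: B@(2,0) -> caps B=0 W=0
Move 6: W@(1,0) -> caps B=0 W=0
Move 7: B@(0,1) -> caps B=0 W=0
Move 8: W@(3,1) -> caps B=0 W=0
Move 9: B@(1,1) -> caps B=2 W=0
Move 10: W@(3,2) -> caps B=2 W=0
Move 11: B@(0,3) -> caps B=2 W=0
Move 12: W@(2,1) -> caps B=2 W=0

Answer: .BBB
.BB.
BW.W
.WW.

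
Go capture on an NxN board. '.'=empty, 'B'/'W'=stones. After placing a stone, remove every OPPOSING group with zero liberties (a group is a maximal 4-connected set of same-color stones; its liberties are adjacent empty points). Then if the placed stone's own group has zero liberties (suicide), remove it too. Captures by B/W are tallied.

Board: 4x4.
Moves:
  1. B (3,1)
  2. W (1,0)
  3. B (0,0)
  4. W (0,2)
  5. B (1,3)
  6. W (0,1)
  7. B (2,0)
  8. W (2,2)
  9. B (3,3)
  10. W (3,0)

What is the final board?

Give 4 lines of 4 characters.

Move 1: B@(3,1) -> caps B=0 W=0
Move 2: W@(1,0) -> caps B=0 W=0
Move 3: B@(0,0) -> caps B=0 W=0
Move 4: W@(0,2) -> caps B=0 W=0
Move 5: B@(1,3) -> caps B=0 W=0
Move 6: W@(0,1) -> caps B=0 W=1
Move 7: B@(2,0) -> caps B=0 W=1
Move 8: W@(2,2) -> caps B=0 W=1
Move 9: B@(3,3) -> caps B=0 W=1
Move 10: W@(3,0) -> caps B=0 W=1

Answer: .WW.
W..B
B.W.
.B.B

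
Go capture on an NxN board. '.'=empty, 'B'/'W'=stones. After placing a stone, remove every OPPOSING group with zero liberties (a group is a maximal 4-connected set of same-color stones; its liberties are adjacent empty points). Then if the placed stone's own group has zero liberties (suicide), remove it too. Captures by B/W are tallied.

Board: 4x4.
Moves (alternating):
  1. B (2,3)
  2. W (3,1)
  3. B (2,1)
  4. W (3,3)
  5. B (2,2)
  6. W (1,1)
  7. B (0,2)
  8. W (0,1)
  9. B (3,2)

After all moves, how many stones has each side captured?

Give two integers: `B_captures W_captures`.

Answer: 1 0

Derivation:
Move 1: B@(2,3) -> caps B=0 W=0
Move 2: W@(3,1) -> caps B=0 W=0
Move 3: B@(2,1) -> caps B=0 W=0
Move 4: W@(3,3) -> caps B=0 W=0
Move 5: B@(2,2) -> caps B=0 W=0
Move 6: W@(1,1) -> caps B=0 W=0
Move 7: B@(0,2) -> caps B=0 W=0
Move 8: W@(0,1) -> caps B=0 W=0
Move 9: B@(3,2) -> caps B=1 W=0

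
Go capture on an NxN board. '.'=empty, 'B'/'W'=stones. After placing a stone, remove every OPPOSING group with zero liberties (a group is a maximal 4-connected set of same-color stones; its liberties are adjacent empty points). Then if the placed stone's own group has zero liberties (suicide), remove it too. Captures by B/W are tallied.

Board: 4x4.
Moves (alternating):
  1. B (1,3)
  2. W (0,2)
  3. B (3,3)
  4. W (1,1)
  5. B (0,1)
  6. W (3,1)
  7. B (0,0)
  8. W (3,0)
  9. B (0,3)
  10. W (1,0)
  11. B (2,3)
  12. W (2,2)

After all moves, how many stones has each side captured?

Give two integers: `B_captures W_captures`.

Move 1: B@(1,3) -> caps B=0 W=0
Move 2: W@(0,2) -> caps B=0 W=0
Move 3: B@(3,3) -> caps B=0 W=0
Move 4: W@(1,1) -> caps B=0 W=0
Move 5: B@(0,1) -> caps B=0 W=0
Move 6: W@(3,1) -> caps B=0 W=0
Move 7: B@(0,0) -> caps B=0 W=0
Move 8: W@(3,0) -> caps B=0 W=0
Move 9: B@(0,3) -> caps B=0 W=0
Move 10: W@(1,0) -> caps B=0 W=2
Move 11: B@(2,3) -> caps B=0 W=2
Move 12: W@(2,2) -> caps B=0 W=2

Answer: 0 2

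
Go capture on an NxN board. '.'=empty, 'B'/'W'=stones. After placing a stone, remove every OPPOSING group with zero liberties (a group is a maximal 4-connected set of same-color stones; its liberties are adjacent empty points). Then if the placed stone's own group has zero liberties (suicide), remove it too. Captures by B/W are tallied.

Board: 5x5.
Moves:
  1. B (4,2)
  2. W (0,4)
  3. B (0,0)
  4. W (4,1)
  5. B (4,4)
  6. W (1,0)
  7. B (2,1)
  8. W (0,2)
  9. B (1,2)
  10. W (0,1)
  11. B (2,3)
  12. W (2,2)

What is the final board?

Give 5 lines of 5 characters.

Move 1: B@(4,2) -> caps B=0 W=0
Move 2: W@(0,4) -> caps B=0 W=0
Move 3: B@(0,0) -> caps B=0 W=0
Move 4: W@(4,1) -> caps B=0 W=0
Move 5: B@(4,4) -> caps B=0 W=0
Move 6: W@(1,0) -> caps B=0 W=0
Move 7: B@(2,1) -> caps B=0 W=0
Move 8: W@(0,2) -> caps B=0 W=0
Move 9: B@(1,2) -> caps B=0 W=0
Move 10: W@(0,1) -> caps B=0 W=1
Move 11: B@(2,3) -> caps B=0 W=1
Move 12: W@(2,2) -> caps B=0 W=1

Answer: .WW.W
W.B..
.BWB.
.....
.WB.B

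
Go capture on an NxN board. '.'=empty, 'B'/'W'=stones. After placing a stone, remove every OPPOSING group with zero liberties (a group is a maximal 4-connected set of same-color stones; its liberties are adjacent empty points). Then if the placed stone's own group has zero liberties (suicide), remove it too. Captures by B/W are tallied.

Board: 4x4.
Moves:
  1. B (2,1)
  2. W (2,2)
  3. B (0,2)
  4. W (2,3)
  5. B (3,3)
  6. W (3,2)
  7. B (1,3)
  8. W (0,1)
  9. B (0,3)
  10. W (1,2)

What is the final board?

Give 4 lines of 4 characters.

Move 1: B@(2,1) -> caps B=0 W=0
Move 2: W@(2,2) -> caps B=0 W=0
Move 3: B@(0,2) -> caps B=0 W=0
Move 4: W@(2,3) -> caps B=0 W=0
Move 5: B@(3,3) -> caps B=0 W=0
Move 6: W@(3,2) -> caps B=0 W=1
Move 7: B@(1,3) -> caps B=0 W=1
Move 8: W@(0,1) -> caps B=0 W=1
Move 9: B@(0,3) -> caps B=0 W=1
Move 10: W@(1,2) -> caps B=0 W=4

Answer: .W..
..W.
.BWW
..W.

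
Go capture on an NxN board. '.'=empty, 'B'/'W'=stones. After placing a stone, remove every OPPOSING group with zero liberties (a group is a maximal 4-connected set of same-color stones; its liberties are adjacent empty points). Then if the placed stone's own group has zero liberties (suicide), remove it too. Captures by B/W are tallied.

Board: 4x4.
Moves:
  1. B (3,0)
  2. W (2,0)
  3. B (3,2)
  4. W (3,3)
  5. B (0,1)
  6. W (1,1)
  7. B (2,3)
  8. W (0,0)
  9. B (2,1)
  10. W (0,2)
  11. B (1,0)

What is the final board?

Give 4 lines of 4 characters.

Answer: W.W.
BW..
.B.B
B.B.

Derivation:
Move 1: B@(3,0) -> caps B=0 W=0
Move 2: W@(2,0) -> caps B=0 W=0
Move 3: B@(3,2) -> caps B=0 W=0
Move 4: W@(3,3) -> caps B=0 W=0
Move 5: B@(0,1) -> caps B=0 W=0
Move 6: W@(1,1) -> caps B=0 W=0
Move 7: B@(2,3) -> caps B=1 W=0
Move 8: W@(0,0) -> caps B=1 W=0
Move 9: B@(2,1) -> caps B=1 W=0
Move 10: W@(0,2) -> caps B=1 W=1
Move 11: B@(1,0) -> caps B=2 W=1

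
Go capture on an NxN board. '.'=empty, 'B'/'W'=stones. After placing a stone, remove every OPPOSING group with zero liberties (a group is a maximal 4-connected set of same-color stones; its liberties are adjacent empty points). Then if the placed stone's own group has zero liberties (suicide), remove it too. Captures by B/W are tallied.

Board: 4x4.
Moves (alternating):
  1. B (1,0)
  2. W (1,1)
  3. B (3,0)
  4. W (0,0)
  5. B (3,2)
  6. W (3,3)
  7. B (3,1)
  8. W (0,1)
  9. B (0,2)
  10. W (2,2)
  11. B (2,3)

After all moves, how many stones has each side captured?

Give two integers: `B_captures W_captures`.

Answer: 1 0

Derivation:
Move 1: B@(1,0) -> caps B=0 W=0
Move 2: W@(1,1) -> caps B=0 W=0
Move 3: B@(3,0) -> caps B=0 W=0
Move 4: W@(0,0) -> caps B=0 W=0
Move 5: B@(3,2) -> caps B=0 W=0
Move 6: W@(3,3) -> caps B=0 W=0
Move 7: B@(3,1) -> caps B=0 W=0
Move 8: W@(0,1) -> caps B=0 W=0
Move 9: B@(0,2) -> caps B=0 W=0
Move 10: W@(2,2) -> caps B=0 W=0
Move 11: B@(2,3) -> caps B=1 W=0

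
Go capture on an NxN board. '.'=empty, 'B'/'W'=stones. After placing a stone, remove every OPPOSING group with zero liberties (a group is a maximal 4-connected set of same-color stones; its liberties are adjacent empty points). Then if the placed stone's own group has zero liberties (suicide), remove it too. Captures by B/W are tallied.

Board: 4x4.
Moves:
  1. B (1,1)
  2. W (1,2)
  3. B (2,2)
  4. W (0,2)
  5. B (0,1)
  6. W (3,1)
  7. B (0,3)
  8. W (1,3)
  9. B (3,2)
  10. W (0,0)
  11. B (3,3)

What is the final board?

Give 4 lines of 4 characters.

Move 1: B@(1,1) -> caps B=0 W=0
Move 2: W@(1,2) -> caps B=0 W=0
Move 3: B@(2,2) -> caps B=0 W=0
Move 4: W@(0,2) -> caps B=0 W=0
Move 5: B@(0,1) -> caps B=0 W=0
Move 6: W@(3,1) -> caps B=0 W=0
Move 7: B@(0,3) -> caps B=0 W=0
Move 8: W@(1,3) -> caps B=0 W=1
Move 9: B@(3,2) -> caps B=0 W=1
Move 10: W@(0,0) -> caps B=0 W=1
Move 11: B@(3,3) -> caps B=0 W=1

Answer: WBW.
.BWW
..B.
.WBB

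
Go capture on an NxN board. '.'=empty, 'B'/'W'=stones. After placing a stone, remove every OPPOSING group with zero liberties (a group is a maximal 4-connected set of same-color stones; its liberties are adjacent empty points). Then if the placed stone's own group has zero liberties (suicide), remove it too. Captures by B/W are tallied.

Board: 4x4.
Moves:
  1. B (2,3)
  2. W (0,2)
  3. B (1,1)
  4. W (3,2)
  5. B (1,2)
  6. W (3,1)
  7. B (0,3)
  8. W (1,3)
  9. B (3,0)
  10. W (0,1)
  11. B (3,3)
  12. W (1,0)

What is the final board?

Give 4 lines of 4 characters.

Answer: .WW.
WBBW
...B
BWWB

Derivation:
Move 1: B@(2,3) -> caps B=0 W=0
Move 2: W@(0,2) -> caps B=0 W=0
Move 3: B@(1,1) -> caps B=0 W=0
Move 4: W@(3,2) -> caps B=0 W=0
Move 5: B@(1,2) -> caps B=0 W=0
Move 6: W@(3,1) -> caps B=0 W=0
Move 7: B@(0,3) -> caps B=0 W=0
Move 8: W@(1,3) -> caps B=0 W=1
Move 9: B@(3,0) -> caps B=0 W=1
Move 10: W@(0,1) -> caps B=0 W=1
Move 11: B@(3,3) -> caps B=0 W=1
Move 12: W@(1,0) -> caps B=0 W=1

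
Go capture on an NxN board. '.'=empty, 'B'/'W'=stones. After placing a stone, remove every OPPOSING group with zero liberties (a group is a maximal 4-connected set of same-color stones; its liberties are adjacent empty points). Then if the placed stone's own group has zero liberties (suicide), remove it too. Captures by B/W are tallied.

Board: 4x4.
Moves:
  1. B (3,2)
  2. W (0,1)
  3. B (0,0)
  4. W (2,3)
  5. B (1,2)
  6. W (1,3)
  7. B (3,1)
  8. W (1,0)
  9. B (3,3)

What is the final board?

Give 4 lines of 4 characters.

Move 1: B@(3,2) -> caps B=0 W=0
Move 2: W@(0,1) -> caps B=0 W=0
Move 3: B@(0,0) -> caps B=0 W=0
Move 4: W@(2,3) -> caps B=0 W=0
Move 5: B@(1,2) -> caps B=0 W=0
Move 6: W@(1,3) -> caps B=0 W=0
Move 7: B@(3,1) -> caps B=0 W=0
Move 8: W@(1,0) -> caps B=0 W=1
Move 9: B@(3,3) -> caps B=0 W=1

Answer: .W..
W.BW
...W
.BBB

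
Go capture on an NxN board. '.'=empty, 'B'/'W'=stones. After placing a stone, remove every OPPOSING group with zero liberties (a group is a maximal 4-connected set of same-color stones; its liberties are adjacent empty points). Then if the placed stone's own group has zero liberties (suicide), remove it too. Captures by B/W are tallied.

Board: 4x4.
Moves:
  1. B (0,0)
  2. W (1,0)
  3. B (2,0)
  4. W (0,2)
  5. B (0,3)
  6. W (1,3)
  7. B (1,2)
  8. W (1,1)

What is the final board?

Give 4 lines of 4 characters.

Answer: B.W.
WWBW
B...
....

Derivation:
Move 1: B@(0,0) -> caps B=0 W=0
Move 2: W@(1,0) -> caps B=0 W=0
Move 3: B@(2,0) -> caps B=0 W=0
Move 4: W@(0,2) -> caps B=0 W=0
Move 5: B@(0,3) -> caps B=0 W=0
Move 6: W@(1,3) -> caps B=0 W=1
Move 7: B@(1,2) -> caps B=0 W=1
Move 8: W@(1,1) -> caps B=0 W=1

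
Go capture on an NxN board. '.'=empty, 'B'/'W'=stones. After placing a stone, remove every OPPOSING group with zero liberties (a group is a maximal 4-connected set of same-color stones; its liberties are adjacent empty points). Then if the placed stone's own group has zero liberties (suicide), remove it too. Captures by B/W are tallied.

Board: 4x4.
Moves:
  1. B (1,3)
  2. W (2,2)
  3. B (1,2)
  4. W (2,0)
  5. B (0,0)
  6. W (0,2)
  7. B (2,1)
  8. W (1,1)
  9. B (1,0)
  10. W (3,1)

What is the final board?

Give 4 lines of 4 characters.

Answer: B.W.
BWBB
W.W.
.W..

Derivation:
Move 1: B@(1,3) -> caps B=0 W=0
Move 2: W@(2,2) -> caps B=0 W=0
Move 3: B@(1,2) -> caps B=0 W=0
Move 4: W@(2,0) -> caps B=0 W=0
Move 5: B@(0,0) -> caps B=0 W=0
Move 6: W@(0,2) -> caps B=0 W=0
Move 7: B@(2,1) -> caps B=0 W=0
Move 8: W@(1,1) -> caps B=0 W=0
Move 9: B@(1,0) -> caps B=0 W=0
Move 10: W@(3,1) -> caps B=0 W=1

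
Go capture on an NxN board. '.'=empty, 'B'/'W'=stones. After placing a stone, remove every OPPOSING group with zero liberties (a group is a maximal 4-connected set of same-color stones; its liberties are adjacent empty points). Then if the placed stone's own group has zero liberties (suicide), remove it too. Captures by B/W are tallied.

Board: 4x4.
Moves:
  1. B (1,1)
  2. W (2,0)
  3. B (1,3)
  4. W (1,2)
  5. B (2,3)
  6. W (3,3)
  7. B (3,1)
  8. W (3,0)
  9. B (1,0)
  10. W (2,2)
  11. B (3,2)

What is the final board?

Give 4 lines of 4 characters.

Answer: ....
BBWB
W.WB
WBB.

Derivation:
Move 1: B@(1,1) -> caps B=0 W=0
Move 2: W@(2,0) -> caps B=0 W=0
Move 3: B@(1,3) -> caps B=0 W=0
Move 4: W@(1,2) -> caps B=0 W=0
Move 5: B@(2,3) -> caps B=0 W=0
Move 6: W@(3,3) -> caps B=0 W=0
Move 7: B@(3,1) -> caps B=0 W=0
Move 8: W@(3,0) -> caps B=0 W=0
Move 9: B@(1,0) -> caps B=0 W=0
Move 10: W@(2,2) -> caps B=0 W=0
Move 11: B@(3,2) -> caps B=1 W=0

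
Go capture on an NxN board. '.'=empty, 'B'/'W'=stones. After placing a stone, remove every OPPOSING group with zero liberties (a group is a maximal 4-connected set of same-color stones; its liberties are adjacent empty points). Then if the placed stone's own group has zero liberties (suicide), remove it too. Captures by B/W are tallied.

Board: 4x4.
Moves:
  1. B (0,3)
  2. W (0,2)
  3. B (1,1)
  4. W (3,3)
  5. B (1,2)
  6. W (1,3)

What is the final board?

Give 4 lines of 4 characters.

Move 1: B@(0,3) -> caps B=0 W=0
Move 2: W@(0,2) -> caps B=0 W=0
Move 3: B@(1,1) -> caps B=0 W=0
Move 4: W@(3,3) -> caps B=0 W=0
Move 5: B@(1,2) -> caps B=0 W=0
Move 6: W@(1,3) -> caps B=0 W=1

Answer: ..W.
.BBW
....
...W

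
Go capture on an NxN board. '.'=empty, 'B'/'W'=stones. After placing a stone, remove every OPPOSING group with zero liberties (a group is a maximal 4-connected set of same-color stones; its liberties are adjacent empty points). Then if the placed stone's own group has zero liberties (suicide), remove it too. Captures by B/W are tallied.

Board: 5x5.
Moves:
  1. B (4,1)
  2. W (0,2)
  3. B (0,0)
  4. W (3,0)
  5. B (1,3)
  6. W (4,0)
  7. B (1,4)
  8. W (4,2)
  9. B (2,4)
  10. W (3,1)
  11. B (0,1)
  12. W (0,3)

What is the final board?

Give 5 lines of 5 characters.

Answer: BBWW.
...BB
....B
WW...
W.W..

Derivation:
Move 1: B@(4,1) -> caps B=0 W=0
Move 2: W@(0,2) -> caps B=0 W=0
Move 3: B@(0,0) -> caps B=0 W=0
Move 4: W@(3,0) -> caps B=0 W=0
Move 5: B@(1,3) -> caps B=0 W=0
Move 6: W@(4,0) -> caps B=0 W=0
Move 7: B@(1,4) -> caps B=0 W=0
Move 8: W@(4,2) -> caps B=0 W=0
Move 9: B@(2,4) -> caps B=0 W=0
Move 10: W@(3,1) -> caps B=0 W=1
Move 11: B@(0,1) -> caps B=0 W=1
Move 12: W@(0,3) -> caps B=0 W=1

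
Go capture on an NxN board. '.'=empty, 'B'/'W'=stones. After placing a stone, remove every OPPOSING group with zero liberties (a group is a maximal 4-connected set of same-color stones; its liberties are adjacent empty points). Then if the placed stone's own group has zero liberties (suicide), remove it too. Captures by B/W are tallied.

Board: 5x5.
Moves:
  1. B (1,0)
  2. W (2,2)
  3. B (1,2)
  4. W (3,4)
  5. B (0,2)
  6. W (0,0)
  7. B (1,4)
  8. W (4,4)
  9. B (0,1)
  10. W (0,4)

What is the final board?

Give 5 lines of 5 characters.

Move 1: B@(1,0) -> caps B=0 W=0
Move 2: W@(2,2) -> caps B=0 W=0
Move 3: B@(1,2) -> caps B=0 W=0
Move 4: W@(3,4) -> caps B=0 W=0
Move 5: B@(0,2) -> caps B=0 W=0
Move 6: W@(0,0) -> caps B=0 W=0
Move 7: B@(1,4) -> caps B=0 W=0
Move 8: W@(4,4) -> caps B=0 W=0
Move 9: B@(0,1) -> caps B=1 W=0
Move 10: W@(0,4) -> caps B=1 W=0

Answer: .BB.W
B.B.B
..W..
....W
....W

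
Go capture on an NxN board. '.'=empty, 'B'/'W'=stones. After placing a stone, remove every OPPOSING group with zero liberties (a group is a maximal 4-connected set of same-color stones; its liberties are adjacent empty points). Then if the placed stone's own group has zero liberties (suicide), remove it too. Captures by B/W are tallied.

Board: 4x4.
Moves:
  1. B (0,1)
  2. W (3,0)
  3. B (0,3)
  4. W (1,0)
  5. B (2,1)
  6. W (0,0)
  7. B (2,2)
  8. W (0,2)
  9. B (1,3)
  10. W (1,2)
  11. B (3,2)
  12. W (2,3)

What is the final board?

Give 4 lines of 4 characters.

Move 1: B@(0,1) -> caps B=0 W=0
Move 2: W@(3,0) -> caps B=0 W=0
Move 3: B@(0,3) -> caps B=0 W=0
Move 4: W@(1,0) -> caps B=0 W=0
Move 5: B@(2,1) -> caps B=0 W=0
Move 6: W@(0,0) -> caps B=0 W=0
Move 7: B@(2,2) -> caps B=0 W=0
Move 8: W@(0,2) -> caps B=0 W=0
Move 9: B@(1,3) -> caps B=0 W=0
Move 10: W@(1,2) -> caps B=0 W=0
Move 11: B@(3,2) -> caps B=0 W=0
Move 12: W@(2,3) -> caps B=0 W=2

Answer: WBW.
W.W.
.BBW
W.B.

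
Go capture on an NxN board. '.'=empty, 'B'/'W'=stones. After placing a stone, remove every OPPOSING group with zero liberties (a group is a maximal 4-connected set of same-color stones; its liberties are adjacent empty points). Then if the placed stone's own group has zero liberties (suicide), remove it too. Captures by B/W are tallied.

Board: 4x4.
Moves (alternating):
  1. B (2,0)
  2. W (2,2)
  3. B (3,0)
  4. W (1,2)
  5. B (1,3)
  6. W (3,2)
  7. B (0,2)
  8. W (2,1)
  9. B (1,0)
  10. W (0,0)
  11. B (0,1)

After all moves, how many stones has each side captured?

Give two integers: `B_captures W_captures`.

Move 1: B@(2,0) -> caps B=0 W=0
Move 2: W@(2,2) -> caps B=0 W=0
Move 3: B@(3,0) -> caps B=0 W=0
Move 4: W@(1,2) -> caps B=0 W=0
Move 5: B@(1,3) -> caps B=0 W=0
Move 6: W@(3,2) -> caps B=0 W=0
Move 7: B@(0,2) -> caps B=0 W=0
Move 8: W@(2,1) -> caps B=0 W=0
Move 9: B@(1,0) -> caps B=0 W=0
Move 10: W@(0,0) -> caps B=0 W=0
Move 11: B@(0,1) -> caps B=1 W=0

Answer: 1 0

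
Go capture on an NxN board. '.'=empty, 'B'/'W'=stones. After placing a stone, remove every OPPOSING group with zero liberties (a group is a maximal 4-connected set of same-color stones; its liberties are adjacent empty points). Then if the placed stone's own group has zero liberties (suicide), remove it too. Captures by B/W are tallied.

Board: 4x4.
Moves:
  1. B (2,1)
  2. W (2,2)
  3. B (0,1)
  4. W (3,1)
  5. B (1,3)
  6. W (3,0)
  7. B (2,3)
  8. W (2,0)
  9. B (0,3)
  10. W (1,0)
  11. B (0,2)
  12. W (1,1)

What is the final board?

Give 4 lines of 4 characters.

Move 1: B@(2,1) -> caps B=0 W=0
Move 2: W@(2,2) -> caps B=0 W=0
Move 3: B@(0,1) -> caps B=0 W=0
Move 4: W@(3,1) -> caps B=0 W=0
Move 5: B@(1,3) -> caps B=0 W=0
Move 6: W@(3,0) -> caps B=0 W=0
Move 7: B@(2,3) -> caps B=0 W=0
Move 8: W@(2,0) -> caps B=0 W=0
Move 9: B@(0,3) -> caps B=0 W=0
Move 10: W@(1,0) -> caps B=0 W=0
Move 11: B@(0,2) -> caps B=0 W=0
Move 12: W@(1,1) -> caps B=0 W=1

Answer: .BBB
WW.B
W.WB
WW..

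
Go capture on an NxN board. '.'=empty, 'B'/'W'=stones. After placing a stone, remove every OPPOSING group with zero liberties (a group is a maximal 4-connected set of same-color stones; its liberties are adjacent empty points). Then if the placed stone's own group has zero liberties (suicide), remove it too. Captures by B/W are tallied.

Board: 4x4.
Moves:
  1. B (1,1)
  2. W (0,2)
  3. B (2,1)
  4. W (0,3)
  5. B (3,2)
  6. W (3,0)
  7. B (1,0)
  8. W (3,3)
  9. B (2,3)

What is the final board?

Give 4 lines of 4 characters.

Move 1: B@(1,1) -> caps B=0 W=0
Move 2: W@(0,2) -> caps B=0 W=0
Move 3: B@(2,1) -> caps B=0 W=0
Move 4: W@(0,3) -> caps B=0 W=0
Move 5: B@(3,2) -> caps B=0 W=0
Move 6: W@(3,0) -> caps B=0 W=0
Move 7: B@(1,0) -> caps B=0 W=0
Move 8: W@(3,3) -> caps B=0 W=0
Move 9: B@(2,3) -> caps B=1 W=0

Answer: ..WW
BB..
.B.B
W.B.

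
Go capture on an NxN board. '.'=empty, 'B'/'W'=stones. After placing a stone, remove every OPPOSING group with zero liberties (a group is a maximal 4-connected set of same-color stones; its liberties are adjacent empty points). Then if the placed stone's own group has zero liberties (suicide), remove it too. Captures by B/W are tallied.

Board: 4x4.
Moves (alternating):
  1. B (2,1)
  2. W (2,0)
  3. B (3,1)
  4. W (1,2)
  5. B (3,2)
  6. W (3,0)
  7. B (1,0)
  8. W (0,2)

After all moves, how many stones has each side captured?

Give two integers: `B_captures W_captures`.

Move 1: B@(2,1) -> caps B=0 W=0
Move 2: W@(2,0) -> caps B=0 W=0
Move 3: B@(3,1) -> caps B=0 W=0
Move 4: W@(1,2) -> caps B=0 W=0
Move 5: B@(3,2) -> caps B=0 W=0
Move 6: W@(3,0) -> caps B=0 W=0
Move 7: B@(1,0) -> caps B=2 W=0
Move 8: W@(0,2) -> caps B=2 W=0

Answer: 2 0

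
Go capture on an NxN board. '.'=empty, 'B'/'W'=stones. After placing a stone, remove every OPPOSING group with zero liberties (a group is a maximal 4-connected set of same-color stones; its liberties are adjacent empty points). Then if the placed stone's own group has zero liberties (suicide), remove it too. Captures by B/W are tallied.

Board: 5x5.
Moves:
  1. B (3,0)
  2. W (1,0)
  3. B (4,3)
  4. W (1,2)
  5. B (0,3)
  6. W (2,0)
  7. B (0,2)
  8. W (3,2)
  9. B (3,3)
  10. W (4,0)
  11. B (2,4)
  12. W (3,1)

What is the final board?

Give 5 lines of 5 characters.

Move 1: B@(3,0) -> caps B=0 W=0
Move 2: W@(1,0) -> caps B=0 W=0
Move 3: B@(4,3) -> caps B=0 W=0
Move 4: W@(1,2) -> caps B=0 W=0
Move 5: B@(0,3) -> caps B=0 W=0
Move 6: W@(2,0) -> caps B=0 W=0
Move 7: B@(0,2) -> caps B=0 W=0
Move 8: W@(3,2) -> caps B=0 W=0
Move 9: B@(3,3) -> caps B=0 W=0
Move 10: W@(4,0) -> caps B=0 W=0
Move 11: B@(2,4) -> caps B=0 W=0
Move 12: W@(3,1) -> caps B=0 W=1

Answer: ..BB.
W.W..
W...B
.WWB.
W..B.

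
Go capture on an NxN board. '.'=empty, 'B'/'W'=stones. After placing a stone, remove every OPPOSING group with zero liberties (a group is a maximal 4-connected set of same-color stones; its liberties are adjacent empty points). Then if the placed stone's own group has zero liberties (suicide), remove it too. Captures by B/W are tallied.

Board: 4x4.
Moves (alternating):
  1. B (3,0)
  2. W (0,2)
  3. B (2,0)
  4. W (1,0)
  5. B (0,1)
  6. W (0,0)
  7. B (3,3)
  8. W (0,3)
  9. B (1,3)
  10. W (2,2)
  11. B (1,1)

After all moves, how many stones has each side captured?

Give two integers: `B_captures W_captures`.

Answer: 2 0

Derivation:
Move 1: B@(3,0) -> caps B=0 W=0
Move 2: W@(0,2) -> caps B=0 W=0
Move 3: B@(2,0) -> caps B=0 W=0
Move 4: W@(1,0) -> caps B=0 W=0
Move 5: B@(0,1) -> caps B=0 W=0
Move 6: W@(0,0) -> caps B=0 W=0
Move 7: B@(3,3) -> caps B=0 W=0
Move 8: W@(0,3) -> caps B=0 W=0
Move 9: B@(1,3) -> caps B=0 W=0
Move 10: W@(2,2) -> caps B=0 W=0
Move 11: B@(1,1) -> caps B=2 W=0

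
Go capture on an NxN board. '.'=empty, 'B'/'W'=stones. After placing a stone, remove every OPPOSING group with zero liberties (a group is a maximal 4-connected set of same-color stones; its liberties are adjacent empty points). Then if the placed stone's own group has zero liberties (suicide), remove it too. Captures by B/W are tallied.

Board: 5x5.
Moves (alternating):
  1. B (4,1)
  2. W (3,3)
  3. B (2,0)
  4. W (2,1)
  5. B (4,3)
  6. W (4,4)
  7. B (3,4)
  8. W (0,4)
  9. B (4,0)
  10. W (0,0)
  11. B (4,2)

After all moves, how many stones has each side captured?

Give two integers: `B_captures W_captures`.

Move 1: B@(4,1) -> caps B=0 W=0
Move 2: W@(3,3) -> caps B=0 W=0
Move 3: B@(2,0) -> caps B=0 W=0
Move 4: W@(2,1) -> caps B=0 W=0
Move 5: B@(4,3) -> caps B=0 W=0
Move 6: W@(4,4) -> caps B=0 W=0
Move 7: B@(3,4) -> caps B=1 W=0
Move 8: W@(0,4) -> caps B=1 W=0
Move 9: B@(4,0) -> caps B=1 W=0
Move 10: W@(0,0) -> caps B=1 W=0
Move 11: B@(4,2) -> caps B=1 W=0

Answer: 1 0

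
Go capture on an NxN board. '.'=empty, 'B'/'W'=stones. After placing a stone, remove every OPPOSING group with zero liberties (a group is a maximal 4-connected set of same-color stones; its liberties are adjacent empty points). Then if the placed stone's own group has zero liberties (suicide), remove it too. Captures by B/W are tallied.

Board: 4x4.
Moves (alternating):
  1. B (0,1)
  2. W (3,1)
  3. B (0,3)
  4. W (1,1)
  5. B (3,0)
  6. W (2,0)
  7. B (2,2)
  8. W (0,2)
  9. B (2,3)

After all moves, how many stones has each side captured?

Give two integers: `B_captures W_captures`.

Move 1: B@(0,1) -> caps B=0 W=0
Move 2: W@(3,1) -> caps B=0 W=0
Move 3: B@(0,3) -> caps B=0 W=0
Move 4: W@(1,1) -> caps B=0 W=0
Move 5: B@(3,0) -> caps B=0 W=0
Move 6: W@(2,0) -> caps B=0 W=1
Move 7: B@(2,2) -> caps B=0 W=1
Move 8: W@(0,2) -> caps B=0 W=1
Move 9: B@(2,3) -> caps B=0 W=1

Answer: 0 1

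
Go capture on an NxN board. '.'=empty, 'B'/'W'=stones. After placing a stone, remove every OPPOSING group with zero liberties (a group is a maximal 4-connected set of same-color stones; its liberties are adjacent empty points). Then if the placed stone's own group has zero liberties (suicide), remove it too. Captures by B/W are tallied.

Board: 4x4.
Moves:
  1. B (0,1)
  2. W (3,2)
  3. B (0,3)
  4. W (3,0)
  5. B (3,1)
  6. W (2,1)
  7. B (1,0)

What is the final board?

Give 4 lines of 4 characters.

Move 1: B@(0,1) -> caps B=0 W=0
Move 2: W@(3,2) -> caps B=0 W=0
Move 3: B@(0,3) -> caps B=0 W=0
Move 4: W@(3,0) -> caps B=0 W=0
Move 5: B@(3,1) -> caps B=0 W=0
Move 6: W@(2,1) -> caps B=0 W=1
Move 7: B@(1,0) -> caps B=0 W=1

Answer: .B.B
B...
.W..
W.W.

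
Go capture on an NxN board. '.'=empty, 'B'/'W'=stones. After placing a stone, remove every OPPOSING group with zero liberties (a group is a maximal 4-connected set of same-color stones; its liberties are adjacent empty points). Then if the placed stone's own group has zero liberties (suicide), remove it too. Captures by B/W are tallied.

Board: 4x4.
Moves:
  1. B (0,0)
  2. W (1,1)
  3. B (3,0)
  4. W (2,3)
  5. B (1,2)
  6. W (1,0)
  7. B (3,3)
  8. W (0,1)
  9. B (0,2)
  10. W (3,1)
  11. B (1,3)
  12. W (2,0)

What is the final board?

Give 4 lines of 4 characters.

Move 1: B@(0,0) -> caps B=0 W=0
Move 2: W@(1,1) -> caps B=0 W=0
Move 3: B@(3,0) -> caps B=0 W=0
Move 4: W@(2,3) -> caps B=0 W=0
Move 5: B@(1,2) -> caps B=0 W=0
Move 6: W@(1,0) -> caps B=0 W=0
Move 7: B@(3,3) -> caps B=0 W=0
Move 8: W@(0,1) -> caps B=0 W=1
Move 9: B@(0,2) -> caps B=0 W=1
Move 10: W@(3,1) -> caps B=0 W=1
Move 11: B@(1,3) -> caps B=0 W=1
Move 12: W@(2,0) -> caps B=0 W=2

Answer: .WB.
WWBB
W..W
.W.B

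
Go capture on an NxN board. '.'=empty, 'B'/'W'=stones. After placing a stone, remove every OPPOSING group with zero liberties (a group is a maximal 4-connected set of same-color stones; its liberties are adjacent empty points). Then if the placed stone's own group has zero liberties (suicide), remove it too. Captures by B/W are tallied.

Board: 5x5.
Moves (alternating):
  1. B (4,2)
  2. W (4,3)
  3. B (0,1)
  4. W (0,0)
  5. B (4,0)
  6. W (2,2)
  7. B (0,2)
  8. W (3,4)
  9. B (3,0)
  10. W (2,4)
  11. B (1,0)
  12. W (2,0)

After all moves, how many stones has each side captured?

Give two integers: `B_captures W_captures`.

Move 1: B@(4,2) -> caps B=0 W=0
Move 2: W@(4,3) -> caps B=0 W=0
Move 3: B@(0,1) -> caps B=0 W=0
Move 4: W@(0,0) -> caps B=0 W=0
Move 5: B@(4,0) -> caps B=0 W=0
Move 6: W@(2,2) -> caps B=0 W=0
Move 7: B@(0,2) -> caps B=0 W=0
Move 8: W@(3,4) -> caps B=0 W=0
Move 9: B@(3,0) -> caps B=0 W=0
Move 10: W@(2,4) -> caps B=0 W=0
Move 11: B@(1,0) -> caps B=1 W=0
Move 12: W@(2,0) -> caps B=1 W=0

Answer: 1 0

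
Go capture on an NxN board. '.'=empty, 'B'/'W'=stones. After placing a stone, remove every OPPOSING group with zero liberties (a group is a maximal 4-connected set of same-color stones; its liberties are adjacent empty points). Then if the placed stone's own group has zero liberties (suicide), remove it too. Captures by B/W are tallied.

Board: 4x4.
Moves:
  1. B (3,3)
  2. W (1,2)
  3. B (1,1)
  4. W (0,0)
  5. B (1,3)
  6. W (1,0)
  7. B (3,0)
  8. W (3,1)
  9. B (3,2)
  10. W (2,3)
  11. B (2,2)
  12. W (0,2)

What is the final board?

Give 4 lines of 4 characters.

Answer: W.W.
WBWB
..B.
BWBB

Derivation:
Move 1: B@(3,3) -> caps B=0 W=0
Move 2: W@(1,2) -> caps B=0 W=0
Move 3: B@(1,1) -> caps B=0 W=0
Move 4: W@(0,0) -> caps B=0 W=0
Move 5: B@(1,3) -> caps B=0 W=0
Move 6: W@(1,0) -> caps B=0 W=0
Move 7: B@(3,0) -> caps B=0 W=0
Move 8: W@(3,1) -> caps B=0 W=0
Move 9: B@(3,2) -> caps B=0 W=0
Move 10: W@(2,3) -> caps B=0 W=0
Move 11: B@(2,2) -> caps B=1 W=0
Move 12: W@(0,2) -> caps B=1 W=0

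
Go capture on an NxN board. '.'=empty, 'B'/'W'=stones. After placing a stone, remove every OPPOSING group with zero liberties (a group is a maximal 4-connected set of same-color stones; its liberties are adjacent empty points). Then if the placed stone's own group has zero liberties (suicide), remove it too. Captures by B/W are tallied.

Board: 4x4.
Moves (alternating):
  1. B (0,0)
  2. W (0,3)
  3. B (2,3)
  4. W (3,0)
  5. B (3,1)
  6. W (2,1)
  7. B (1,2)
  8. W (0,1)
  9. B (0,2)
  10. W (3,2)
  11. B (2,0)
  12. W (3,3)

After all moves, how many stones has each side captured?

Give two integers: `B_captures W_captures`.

Move 1: B@(0,0) -> caps B=0 W=0
Move 2: W@(0,3) -> caps B=0 W=0
Move 3: B@(2,3) -> caps B=0 W=0
Move 4: W@(3,0) -> caps B=0 W=0
Move 5: B@(3,1) -> caps B=0 W=0
Move 6: W@(2,1) -> caps B=0 W=0
Move 7: B@(1,2) -> caps B=0 W=0
Move 8: W@(0,1) -> caps B=0 W=0
Move 9: B@(0,2) -> caps B=0 W=0
Move 10: W@(3,2) -> caps B=0 W=1
Move 11: B@(2,0) -> caps B=0 W=1
Move 12: W@(3,3) -> caps B=0 W=1

Answer: 0 1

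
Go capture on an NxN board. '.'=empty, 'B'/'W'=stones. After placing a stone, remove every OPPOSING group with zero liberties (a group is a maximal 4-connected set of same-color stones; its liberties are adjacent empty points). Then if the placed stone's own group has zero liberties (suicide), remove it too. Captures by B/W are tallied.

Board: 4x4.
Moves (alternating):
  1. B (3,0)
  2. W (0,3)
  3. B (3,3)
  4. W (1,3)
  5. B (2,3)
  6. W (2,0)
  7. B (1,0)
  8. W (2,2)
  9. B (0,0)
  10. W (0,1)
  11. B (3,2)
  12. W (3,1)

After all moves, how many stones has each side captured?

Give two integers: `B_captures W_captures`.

Answer: 0 4

Derivation:
Move 1: B@(3,0) -> caps B=0 W=0
Move 2: W@(0,3) -> caps B=0 W=0
Move 3: B@(3,3) -> caps B=0 W=0
Move 4: W@(1,3) -> caps B=0 W=0
Move 5: B@(2,3) -> caps B=0 W=0
Move 6: W@(2,0) -> caps B=0 W=0
Move 7: B@(1,0) -> caps B=0 W=0
Move 8: W@(2,2) -> caps B=0 W=0
Move 9: B@(0,0) -> caps B=0 W=0
Move 10: W@(0,1) -> caps B=0 W=0
Move 11: B@(3,2) -> caps B=0 W=0
Move 12: W@(3,1) -> caps B=0 W=4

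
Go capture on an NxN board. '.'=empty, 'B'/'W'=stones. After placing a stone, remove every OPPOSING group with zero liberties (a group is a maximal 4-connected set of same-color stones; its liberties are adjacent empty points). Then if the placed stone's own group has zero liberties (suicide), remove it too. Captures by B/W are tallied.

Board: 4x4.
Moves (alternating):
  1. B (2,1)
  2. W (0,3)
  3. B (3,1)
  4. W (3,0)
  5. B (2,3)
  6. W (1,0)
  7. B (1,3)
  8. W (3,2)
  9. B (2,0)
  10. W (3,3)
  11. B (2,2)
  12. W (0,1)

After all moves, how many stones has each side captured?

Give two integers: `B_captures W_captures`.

Answer: 3 0

Derivation:
Move 1: B@(2,1) -> caps B=0 W=0
Move 2: W@(0,3) -> caps B=0 W=0
Move 3: B@(3,1) -> caps B=0 W=0
Move 4: W@(3,0) -> caps B=0 W=0
Move 5: B@(2,3) -> caps B=0 W=0
Move 6: W@(1,0) -> caps B=0 W=0
Move 7: B@(1,3) -> caps B=0 W=0
Move 8: W@(3,2) -> caps B=0 W=0
Move 9: B@(2,0) -> caps B=1 W=0
Move 10: W@(3,3) -> caps B=1 W=0
Move 11: B@(2,2) -> caps B=3 W=0
Move 12: W@(0,1) -> caps B=3 W=0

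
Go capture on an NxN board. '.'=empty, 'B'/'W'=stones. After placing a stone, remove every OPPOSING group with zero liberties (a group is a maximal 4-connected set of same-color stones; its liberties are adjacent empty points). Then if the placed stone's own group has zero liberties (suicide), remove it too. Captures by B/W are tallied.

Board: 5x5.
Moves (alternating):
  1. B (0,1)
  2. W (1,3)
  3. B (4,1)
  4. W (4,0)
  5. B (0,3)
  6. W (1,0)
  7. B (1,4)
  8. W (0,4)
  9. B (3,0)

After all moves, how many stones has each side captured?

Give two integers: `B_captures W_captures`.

Answer: 1 0

Derivation:
Move 1: B@(0,1) -> caps B=0 W=0
Move 2: W@(1,3) -> caps B=0 W=0
Move 3: B@(4,1) -> caps B=0 W=0
Move 4: W@(4,0) -> caps B=0 W=0
Move 5: B@(0,3) -> caps B=0 W=0
Move 6: W@(1,0) -> caps B=0 W=0
Move 7: B@(1,4) -> caps B=0 W=0
Move 8: W@(0,4) -> caps B=0 W=0
Move 9: B@(3,0) -> caps B=1 W=0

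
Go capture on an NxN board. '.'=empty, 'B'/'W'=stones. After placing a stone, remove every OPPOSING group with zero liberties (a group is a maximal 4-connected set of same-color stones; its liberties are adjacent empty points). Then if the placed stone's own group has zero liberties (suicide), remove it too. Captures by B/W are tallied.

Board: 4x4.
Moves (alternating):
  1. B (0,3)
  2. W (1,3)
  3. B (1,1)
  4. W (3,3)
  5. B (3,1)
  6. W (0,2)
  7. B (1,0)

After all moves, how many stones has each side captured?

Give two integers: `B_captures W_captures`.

Move 1: B@(0,3) -> caps B=0 W=0
Move 2: W@(1,3) -> caps B=0 W=0
Move 3: B@(1,1) -> caps B=0 W=0
Move 4: W@(3,3) -> caps B=0 W=0
Move 5: B@(3,1) -> caps B=0 W=0
Move 6: W@(0,2) -> caps B=0 W=1
Move 7: B@(1,0) -> caps B=0 W=1

Answer: 0 1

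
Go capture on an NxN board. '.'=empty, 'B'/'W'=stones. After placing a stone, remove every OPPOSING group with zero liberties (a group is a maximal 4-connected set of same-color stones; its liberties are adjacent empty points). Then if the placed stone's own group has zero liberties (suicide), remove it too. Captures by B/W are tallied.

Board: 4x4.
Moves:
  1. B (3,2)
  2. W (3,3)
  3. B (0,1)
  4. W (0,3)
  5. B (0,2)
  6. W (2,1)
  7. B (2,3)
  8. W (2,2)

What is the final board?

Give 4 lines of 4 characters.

Move 1: B@(3,2) -> caps B=0 W=0
Move 2: W@(3,3) -> caps B=0 W=0
Move 3: B@(0,1) -> caps B=0 W=0
Move 4: W@(0,3) -> caps B=0 W=0
Move 5: B@(0,2) -> caps B=0 W=0
Move 6: W@(2,1) -> caps B=0 W=0
Move 7: B@(2,3) -> caps B=1 W=0
Move 8: W@(2,2) -> caps B=1 W=0

Answer: .BBW
....
.WWB
..B.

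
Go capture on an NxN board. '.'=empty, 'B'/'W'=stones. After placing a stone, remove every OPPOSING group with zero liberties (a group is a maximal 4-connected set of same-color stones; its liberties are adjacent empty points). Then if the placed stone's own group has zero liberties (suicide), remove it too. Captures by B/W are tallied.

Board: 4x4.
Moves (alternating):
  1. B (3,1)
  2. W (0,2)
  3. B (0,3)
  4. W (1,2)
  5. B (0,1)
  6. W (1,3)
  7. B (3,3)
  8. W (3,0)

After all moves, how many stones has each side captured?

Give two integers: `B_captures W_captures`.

Move 1: B@(3,1) -> caps B=0 W=0
Move 2: W@(0,2) -> caps B=0 W=0
Move 3: B@(0,3) -> caps B=0 W=0
Move 4: W@(1,2) -> caps B=0 W=0
Move 5: B@(0,1) -> caps B=0 W=0
Move 6: W@(1,3) -> caps B=0 W=1
Move 7: B@(3,3) -> caps B=0 W=1
Move 8: W@(3,0) -> caps B=0 W=1

Answer: 0 1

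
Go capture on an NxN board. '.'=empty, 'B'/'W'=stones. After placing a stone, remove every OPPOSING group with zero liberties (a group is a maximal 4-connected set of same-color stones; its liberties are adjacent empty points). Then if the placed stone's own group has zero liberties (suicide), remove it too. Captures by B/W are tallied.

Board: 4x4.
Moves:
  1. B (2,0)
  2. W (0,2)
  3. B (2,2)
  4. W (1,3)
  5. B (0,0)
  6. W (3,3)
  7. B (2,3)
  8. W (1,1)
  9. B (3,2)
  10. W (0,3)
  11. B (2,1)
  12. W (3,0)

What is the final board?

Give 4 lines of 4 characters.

Answer: B.WW
.W.W
BBBB
W.B.

Derivation:
Move 1: B@(2,0) -> caps B=0 W=0
Move 2: W@(0,2) -> caps B=0 W=0
Move 3: B@(2,2) -> caps B=0 W=0
Move 4: W@(1,3) -> caps B=0 W=0
Move 5: B@(0,0) -> caps B=0 W=0
Move 6: W@(3,3) -> caps B=0 W=0
Move 7: B@(2,3) -> caps B=0 W=0
Move 8: W@(1,1) -> caps B=0 W=0
Move 9: B@(3,2) -> caps B=1 W=0
Move 10: W@(0,3) -> caps B=1 W=0
Move 11: B@(2,1) -> caps B=1 W=0
Move 12: W@(3,0) -> caps B=1 W=0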